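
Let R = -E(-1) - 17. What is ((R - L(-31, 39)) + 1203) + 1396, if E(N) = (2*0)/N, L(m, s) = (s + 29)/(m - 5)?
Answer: 23255/9 ≈ 2583.9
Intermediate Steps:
L(m, s) = (29 + s)/(-5 + m)
E(N) = 0 (E(N) = 0/N = 0)
R = -17 (R = -1*0 - 17 = 0 - 17 = -17)
((R - L(-31, 39)) + 1203) + 1396 = ((-17 - (29 + 39)/(-5 - 31)) + 1203) + 1396 = ((-17 - 68/(-36)) + 1203) + 1396 = ((-17 - (-1)*68/36) + 1203) + 1396 = ((-17 - 1*(-17/9)) + 1203) + 1396 = ((-17 + 17/9) + 1203) + 1396 = (-136/9 + 1203) + 1396 = 10691/9 + 1396 = 23255/9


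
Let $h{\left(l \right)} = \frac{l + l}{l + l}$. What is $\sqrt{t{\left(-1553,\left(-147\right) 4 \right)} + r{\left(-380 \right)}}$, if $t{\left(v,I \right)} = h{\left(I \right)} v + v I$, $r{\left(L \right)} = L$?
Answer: $\sqrt{911231} \approx 954.58$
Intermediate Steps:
$h{\left(l \right)} = 1$ ($h{\left(l \right)} = \frac{2 l}{2 l} = 2 l \frac{1}{2 l} = 1$)
$t{\left(v,I \right)} = v + I v$ ($t{\left(v,I \right)} = 1 v + v I = v + I v$)
$\sqrt{t{\left(-1553,\left(-147\right) 4 \right)} + r{\left(-380 \right)}} = \sqrt{- 1553 \left(1 - 588\right) - 380} = \sqrt{\left(-1553\right) \left(-587\right) - 380} = \sqrt{911611 - 380} = \sqrt{911231}$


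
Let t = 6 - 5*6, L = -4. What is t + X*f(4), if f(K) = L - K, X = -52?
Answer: 392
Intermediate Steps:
t = -24 (t = 6 - 30 = -24)
f(K) = -4 - K
t + X*f(4) = -24 - 52*(-4 - 1*4) = -24 - 52*(-4 - 4) = -24 - 52*(-8) = -24 + 416 = 392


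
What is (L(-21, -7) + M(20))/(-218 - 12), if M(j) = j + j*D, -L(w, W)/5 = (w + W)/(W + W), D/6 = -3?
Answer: 35/23 ≈ 1.5217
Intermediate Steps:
D = -18 (D = 6*(-3) = -18)
L(w, W) = -5*(W + w)/(2*W) (L(w, W) = -5*(w + W)/(W + W) = -5*(W + w)/(2*W))
M(j) = -17*j (M(j) = j + j*(-18) = j - 18*j = -17*j)
(L(-21, -7) + M(20))/(-218 - 12) = ((5/2)*(-1*(-7) - 1*(-21))/(-7) - 17*20)/(-218 - 12) = ((5/2)*(-⅐)*(7 + 21) - 340)/(-230) = ((5/2)*(-⅐)*28 - 340)*(-1/230) = (-10 - 340)*(-1/230) = -350*(-1/230) = 35/23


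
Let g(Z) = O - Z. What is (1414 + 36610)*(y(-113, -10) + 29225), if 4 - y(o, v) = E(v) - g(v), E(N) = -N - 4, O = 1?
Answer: 1111593616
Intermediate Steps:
E(N) = -4 - N
g(Z) = 1 - Z
y(o, v) = 9 (y(o, v) = 4 - ((-4 - v) - (1 - v)) = 4 - ((-4 - v) + (-1 + v)) = 4 - 1*(-5) = 4 + 5 = 9)
(1414 + 36610)*(y(-113, -10) + 29225) = (1414 + 36610)*(9 + 29225) = 38024*29234 = 1111593616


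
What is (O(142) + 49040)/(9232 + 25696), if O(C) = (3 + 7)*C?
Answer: 12615/8732 ≈ 1.4447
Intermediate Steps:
O(C) = 10*C
(O(142) + 49040)/(9232 + 25696) = (10*142 + 49040)/(9232 + 25696) = (1420 + 49040)/34928 = 50460*(1/34928) = 12615/8732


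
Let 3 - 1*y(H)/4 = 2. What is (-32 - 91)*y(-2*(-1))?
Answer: -492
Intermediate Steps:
y(H) = 4 (y(H) = 12 - 4*2 = 12 - 8 = 4)
(-32 - 91)*y(-2*(-1)) = (-32 - 91)*4 = -123*4 = -492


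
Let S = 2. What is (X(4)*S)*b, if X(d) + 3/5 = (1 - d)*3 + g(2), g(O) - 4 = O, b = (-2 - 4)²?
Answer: -1296/5 ≈ -259.20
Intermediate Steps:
b = 36 (b = (-6)² = 36)
g(O) = 4 + O
X(d) = 42/5 - 3*d (X(d) = -⅗ + ((1 - d)*3 + (4 + 2)) = -⅗ + ((3 - 3*d) + 6) = -⅗ + (9 - 3*d) = 42/5 - 3*d)
(X(4)*S)*b = ((42/5 - 3*4)*2)*36 = ((42/5 - 12)*2)*36 = -18/5*2*36 = -36/5*36 = -1296/5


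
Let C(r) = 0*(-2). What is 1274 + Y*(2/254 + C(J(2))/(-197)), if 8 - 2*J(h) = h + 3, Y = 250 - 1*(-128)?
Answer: 162176/127 ≈ 1277.0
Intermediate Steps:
Y = 378 (Y = 250 + 128 = 378)
J(h) = 5/2 - h/2 (J(h) = 4 - (h + 3)/2 = 4 - (3 + h)/2 = 4 + (-3/2 - h/2) = 5/2 - h/2)
C(r) = 0
1274 + Y*(2/254 + C(J(2))/(-197)) = 1274 + 378*(2/254 + 0/(-197)) = 1274 + 378*(2*(1/254) + 0*(-1/197)) = 1274 + 378*(1/127 + 0) = 1274 + 378*(1/127) = 1274 + 378/127 = 162176/127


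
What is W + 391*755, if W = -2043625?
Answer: -1748420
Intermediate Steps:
W + 391*755 = -2043625 + 391*755 = -2043625 + 295205 = -1748420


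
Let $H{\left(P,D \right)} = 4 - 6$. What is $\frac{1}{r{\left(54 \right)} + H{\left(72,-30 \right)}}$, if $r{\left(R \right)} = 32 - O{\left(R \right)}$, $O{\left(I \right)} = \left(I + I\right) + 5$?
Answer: $- \frac{1}{83} \approx -0.012048$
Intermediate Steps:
$H{\left(P,D \right)} = -2$ ($H{\left(P,D \right)} = 4 - 6 = -2$)
$O{\left(I \right)} = 5 + 2 I$ ($O{\left(I \right)} = 2 I + 5 = 5 + 2 I$)
$r{\left(R \right)} = 27 - 2 R$ ($r{\left(R \right)} = 32 - \left(5 + 2 R\right) = 27 - 2 R$)
$\frac{1}{r{\left(54 \right)} + H{\left(72,-30 \right)}} = \frac{1}{\left(27 - 108\right) - 2} = \frac{1}{-81 - 2} = \frac{1}{-83} = - \frac{1}{83}$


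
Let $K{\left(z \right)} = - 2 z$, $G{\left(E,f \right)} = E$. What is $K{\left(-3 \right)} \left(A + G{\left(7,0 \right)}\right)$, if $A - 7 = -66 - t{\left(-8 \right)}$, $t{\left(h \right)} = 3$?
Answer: $-330$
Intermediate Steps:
$A = -62$ ($A = 7 - 69 = -62$)
$K{\left(-3 \right)} \left(A + G{\left(7,0 \right)}\right) = \left(-2\right) \left(-3\right) \left(-62 + 7\right) = 6 \left(-55\right) = -330$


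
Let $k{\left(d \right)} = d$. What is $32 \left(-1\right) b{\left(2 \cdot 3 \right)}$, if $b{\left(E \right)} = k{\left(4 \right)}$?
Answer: $-128$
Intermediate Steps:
$b{\left(E \right)} = 4$
$32 \left(-1\right) b{\left(2 \cdot 3 \right)} = 32 \left(-1\right) 4 = \left(-32\right) 4 = -128$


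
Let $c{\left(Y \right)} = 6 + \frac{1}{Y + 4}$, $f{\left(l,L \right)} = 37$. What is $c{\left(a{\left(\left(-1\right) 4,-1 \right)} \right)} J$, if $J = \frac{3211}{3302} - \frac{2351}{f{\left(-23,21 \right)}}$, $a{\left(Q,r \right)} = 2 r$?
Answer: $- \frac{7644195}{18796} \approx -406.69$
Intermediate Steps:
$c{\left(Y \right)} = 6 + \frac{1}{4 + Y}$
$J = - \frac{588015}{9398}$ ($J = \frac{3211}{3302} - \frac{2351}{37} = 3211 \cdot \frac{1}{3302} - \frac{2351}{37} = \frac{247}{254} - \frac{2351}{37} = - \frac{588015}{9398} \approx -62.568$)
$c{\left(a{\left(\left(-1\right) 4,-1 \right)} \right)} J = \frac{25 + 6 \cdot 2 \left(-1\right)}{4 + 2 \left(-1\right)} \left(- \frac{588015}{9398}\right) = \frac{25 + 6 \left(-2\right)}{4 - 2} \left(- \frac{588015}{9398}\right) = \frac{25 - 12}{2} \left(- \frac{588015}{9398}\right) = \frac{1}{2} \cdot 13 \left(- \frac{588015}{9398}\right) = \frac{13}{2} \left(- \frac{588015}{9398}\right) = - \frac{7644195}{18796}$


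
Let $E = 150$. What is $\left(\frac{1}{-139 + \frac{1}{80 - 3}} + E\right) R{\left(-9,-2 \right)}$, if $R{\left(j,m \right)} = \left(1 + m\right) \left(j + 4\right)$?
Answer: $\frac{8026115}{10702} \approx 749.96$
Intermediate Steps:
$R{\left(j,m \right)} = \left(1 + m\right) \left(4 + j\right)$
$\left(\frac{1}{-139 + \frac{1}{80 - 3}} + E\right) R{\left(-9,-2 \right)} = \left(\frac{1}{-139 + \frac{1}{80 - 3}} + 150\right) \left(4 - 9 + 4 \left(-2\right) - -18\right) = \left(\frac{1}{-139 + \frac{1}{77}} + 150\right) \left(4 - 9 - 8 + 18\right) = \left(\frac{1}{-139 + \frac{1}{77}} + 150\right) 5 = \left(\frac{1}{- \frac{10702}{77}} + 150\right) 5 = \left(- \frac{77}{10702} + 150\right) 5 = \frac{1605223}{10702} \cdot 5 = \frac{8026115}{10702}$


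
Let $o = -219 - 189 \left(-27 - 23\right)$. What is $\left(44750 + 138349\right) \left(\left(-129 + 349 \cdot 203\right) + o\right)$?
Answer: $14638581951$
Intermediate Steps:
$o = 9231$ ($o = -219 - 189 \left(-27 - 23\right) = -219 - -9450 = -219 + 9450 = 9231$)
$\left(44750 + 138349\right) \left(\left(-129 + 349 \cdot 203\right) + o\right) = \left(44750 + 138349\right) \left(\left(-129 + 349 \cdot 203\right) + 9231\right) = 183099 \left(\left(-129 + 70847\right) + 9231\right) = 183099 \left(70718 + 9231\right) = 183099 \cdot 79949 = 14638581951$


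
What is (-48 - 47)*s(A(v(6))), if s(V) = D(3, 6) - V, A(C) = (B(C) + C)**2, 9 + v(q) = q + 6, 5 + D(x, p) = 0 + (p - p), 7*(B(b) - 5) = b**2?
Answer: 424650/49 ≈ 8666.3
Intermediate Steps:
B(b) = 5 + b**2/7
D(x, p) = -5 (D(x, p) = -5 + (0 + (p - p)) = -5 + (0 + 0) = -5 + 0 = -5)
v(q) = -3 + q (v(q) = -9 + (q + 6) = -9 + (6 + q) = -3 + q)
A(C) = (5 + C + C**2/7)**2 (A(C) = ((5 + C**2/7) + C)**2 = (5 + C + C**2/7)**2)
s(V) = -5 - V
(-48 - 47)*s(A(v(6))) = (-48 - 47)*(-5 - (35 + (-3 + 6)**2 + 7*(-3 + 6))**2/49) = -95*(-5 - (35 + 3**2 + 7*3)**2/49) = -95*(-5 - (35 + 9 + 21)**2/49) = -95*(-5 - 65**2/49) = -95*(-5 - 4225/49) = -95*(-4470/49) = 424650/49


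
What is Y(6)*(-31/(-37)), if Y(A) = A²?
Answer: 1116/37 ≈ 30.162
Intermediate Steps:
Y(6)*(-31/(-37)) = 6²*(-31/(-37)) = 36*(-31*(-1/37)) = 36*(31/37) = 1116/37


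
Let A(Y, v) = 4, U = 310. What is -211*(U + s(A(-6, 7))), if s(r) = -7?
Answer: -63933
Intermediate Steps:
-211*(U + s(A(-6, 7))) = -211*(310 - 7) = -211*303 = -63933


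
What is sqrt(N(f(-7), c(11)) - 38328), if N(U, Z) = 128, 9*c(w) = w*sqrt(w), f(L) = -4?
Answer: 10*I*sqrt(382) ≈ 195.45*I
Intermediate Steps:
c(w) = w**(3/2)/9 (c(w) = (w*sqrt(w))/9 = w**(3/2)/9)
sqrt(N(f(-7), c(11)) - 38328) = sqrt(128 - 38328) = sqrt(-38200) = 10*I*sqrt(382)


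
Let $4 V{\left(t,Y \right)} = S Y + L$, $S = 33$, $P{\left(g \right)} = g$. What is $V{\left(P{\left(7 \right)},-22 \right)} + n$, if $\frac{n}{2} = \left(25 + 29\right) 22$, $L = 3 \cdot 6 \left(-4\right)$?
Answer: $\frac{4353}{2} \approx 2176.5$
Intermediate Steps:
$L = -72$ ($L = 18 \left(-4\right) = -72$)
$V{\left(t,Y \right)} = -18 + \frac{33 Y}{4}$ ($V{\left(t,Y \right)} = \frac{33 Y - 72}{4} = \frac{-72 + 33 Y}{4} = -18 + \frac{33 Y}{4}$)
$n = 2376$ ($n = 2 \left(25 + 29\right) 22 = 2 \cdot 54 \cdot 22 = 2 \cdot 1188 = 2376$)
$V{\left(P{\left(7 \right)},-22 \right)} + n = \left(-18 + \frac{33}{4} \left(-22\right)\right) + 2376 = \left(-18 - \frac{363}{2}\right) + 2376 = - \frac{399}{2} + 2376 = \frac{4353}{2}$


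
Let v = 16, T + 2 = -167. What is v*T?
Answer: -2704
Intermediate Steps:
T = -169 (T = -2 - 167 = -169)
v*T = 16*(-169) = -2704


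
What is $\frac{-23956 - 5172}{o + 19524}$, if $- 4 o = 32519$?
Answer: $- \frac{116512}{45577} \approx -2.5564$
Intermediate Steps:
$o = - \frac{32519}{4}$ ($o = \left(- \frac{1}{4}\right) 32519 = - \frac{32519}{4} \approx -8129.8$)
$\frac{-23956 - 5172}{o + 19524} = \frac{-23956 - 5172}{- \frac{32519}{4} + 19524} = - \frac{29128}{\frac{45577}{4}} = \left(-29128\right) \frac{4}{45577} = - \frac{116512}{45577}$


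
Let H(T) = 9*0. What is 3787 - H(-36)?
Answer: 3787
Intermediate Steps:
H(T) = 0
3787 - H(-36) = 3787 - 1*0 = 3787 + 0 = 3787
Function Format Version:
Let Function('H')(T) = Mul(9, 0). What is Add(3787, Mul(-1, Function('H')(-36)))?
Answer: 3787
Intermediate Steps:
Function('H')(T) = 0
Add(3787, Mul(-1, Function('H')(-36))) = Add(3787, Mul(-1, 0)) = Add(3787, 0) = 3787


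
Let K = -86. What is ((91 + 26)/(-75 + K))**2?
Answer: 13689/25921 ≈ 0.52810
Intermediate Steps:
((91 + 26)/(-75 + K))**2 = ((91 + 26)/(-75 - 86))**2 = (117/(-161))**2 = (117*(-1/161))**2 = (-117/161)**2 = 13689/25921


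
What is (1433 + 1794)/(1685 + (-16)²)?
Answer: 3227/1941 ≈ 1.6625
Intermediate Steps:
(1433 + 1794)/(1685 + (-16)²) = 3227/(1685 + 256) = 3227/1941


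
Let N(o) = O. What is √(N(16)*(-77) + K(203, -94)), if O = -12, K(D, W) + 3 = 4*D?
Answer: √1733 ≈ 41.629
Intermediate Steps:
K(D, W) = -3 + 4*D
N(o) = -12
√(N(16)*(-77) + K(203, -94)) = √(-12*(-77) + (-3 + 4*203)) = √(924 + (-3 + 812)) = √(924 + 809) = √1733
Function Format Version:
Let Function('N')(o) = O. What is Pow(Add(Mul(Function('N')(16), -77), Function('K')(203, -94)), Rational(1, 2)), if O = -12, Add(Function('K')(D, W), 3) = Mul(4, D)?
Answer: Pow(1733, Rational(1, 2)) ≈ 41.629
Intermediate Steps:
Function('K')(D, W) = Add(-3, Mul(4, D))
Function('N')(o) = -12
Pow(Add(Mul(Function('N')(16), -77), Function('K')(203, -94)), Rational(1, 2)) = Pow(Add(Mul(-12, -77), Add(-3, Mul(4, 203))), Rational(1, 2)) = Pow(Add(924, Add(-3, 812)), Rational(1, 2)) = Pow(Add(924, 809), Rational(1, 2)) = Pow(1733, Rational(1, 2))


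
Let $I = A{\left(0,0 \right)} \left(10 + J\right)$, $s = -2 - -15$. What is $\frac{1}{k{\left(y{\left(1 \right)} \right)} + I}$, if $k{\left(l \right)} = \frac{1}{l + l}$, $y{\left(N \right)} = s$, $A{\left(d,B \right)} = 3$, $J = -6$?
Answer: $\frac{26}{313} \approx 0.083067$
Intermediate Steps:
$s = 13$ ($s = -2 + 15 = 13$)
$y{\left(N \right)} = 13$
$I = 12$ ($I = 3 \left(10 - 6\right) = 3 \cdot 4 = 12$)
$k{\left(l \right)} = \frac{1}{2 l}$
$\frac{1}{k{\left(y{\left(1 \right)} \right)} + I} = \frac{1}{\frac{1}{2 \cdot 13} + 12} = \frac{1}{\frac{1}{2} \cdot \frac{1}{13} + 12} = \frac{1}{\frac{1}{26} + 12} = \frac{1}{\frac{313}{26}} = \frac{26}{313}$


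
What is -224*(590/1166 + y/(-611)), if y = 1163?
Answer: 111503616/356213 ≈ 313.02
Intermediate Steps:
-224*(590/1166 + y/(-611)) = -224*(590/1166 + 1163/(-611)) = -224*(590*(1/1166) + 1163*(-1/611)) = -224*(295/583 - 1163/611) = -224*(-497784/356213) = 111503616/356213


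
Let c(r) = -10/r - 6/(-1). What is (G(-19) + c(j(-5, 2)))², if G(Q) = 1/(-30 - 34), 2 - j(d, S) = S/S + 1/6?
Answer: 148225/4096 ≈ 36.188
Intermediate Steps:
j(d, S) = ⅚ (j(d, S) = 2 - (S/S + 1/6) = 2 - (1 + 1*(⅙)) = 2 - (1 + ⅙) = 2 - 1*7/6 = 2 - 7/6 = ⅚)
c(r) = 6 - 10/r (c(r) = -10/r - 6*(-1) = -10/r + 6 = 6 - 10/r)
G(Q) = -1/64 (G(Q) = 1/(-64) = -1/64)
(G(-19) + c(j(-5, 2)))² = (-1/64 + (6 - 10/⅚))² = (-1/64 + (6 - 10*6/5))² = (-1/64 + (6 - 12))² = (-1/64 - 6)² = (-385/64)² = 148225/4096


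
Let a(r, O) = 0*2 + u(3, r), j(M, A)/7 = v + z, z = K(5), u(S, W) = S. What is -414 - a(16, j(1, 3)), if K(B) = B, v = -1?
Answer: -417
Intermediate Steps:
z = 5
j(M, A) = 28 (j(M, A) = 7*(-1 + 5) = 7*4 = 28)
a(r, O) = 3 (a(r, O) = 0*2 + 3 = 0 + 3 = 3)
-414 - a(16, j(1, 3)) = -414 - 1*3 = -414 - 3 = -417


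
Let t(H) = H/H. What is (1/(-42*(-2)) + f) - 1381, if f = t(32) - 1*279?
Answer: -139355/84 ≈ -1659.0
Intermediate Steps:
t(H) = 1
f = -278 (f = 1 - 1*279 = 1 - 279 = -278)
(1/(-42*(-2)) + f) - 1381 = (1/(-42*(-2)) - 278) - 1381 = (1/84 - 278) - 1381 = -23351/84 - 1381 = -139355/84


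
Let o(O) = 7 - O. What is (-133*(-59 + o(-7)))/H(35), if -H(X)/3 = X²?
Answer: -57/35 ≈ -1.6286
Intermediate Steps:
H(X) = -3*X²
(-133*(-59 + o(-7)))/H(35) = (-133*(-59 + (7 - 1*(-7))))/((-3*35²)) = (-133*(-59 + (7 + 7)))/((-3*1225)) = -133*(-59 + 14)/(-3675) = -133*(-45)*(-1/3675) = 5985*(-1/3675) = -57/35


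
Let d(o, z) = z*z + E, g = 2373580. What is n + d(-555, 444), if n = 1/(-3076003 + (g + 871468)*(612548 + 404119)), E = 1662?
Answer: 655860473375506375/3299130139013 ≈ 1.9880e+5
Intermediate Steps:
d(o, z) = 1662 + z**2 (d(o, z) = z*z + 1662 = z**2 + 1662 = 1662 + z**2)
n = 1/3299130139013 (n = 1/(-3076003 + (2373580 + 871468)*(612548 + 404119)) = 1/(-3076003 + 3245048*1016667) = 1/(-3076003 + 3299133215016) = 1/3299130139013 ≈ 3.0311e-13)
n + d(-555, 444) = 1/3299130139013 + (1662 + 444**2) = 1/3299130139013 + (1662 + 197136) = 1/3299130139013 + 198798 = 655860473375506375/3299130139013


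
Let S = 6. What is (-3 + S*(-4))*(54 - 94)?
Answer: 1080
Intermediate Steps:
(-3 + S*(-4))*(54 - 94) = (-3 + 6*(-4))*(54 - 94) = (-3 - 24)*(-40) = -27*(-40) = 1080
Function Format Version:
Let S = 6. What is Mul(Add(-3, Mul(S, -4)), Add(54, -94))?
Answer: 1080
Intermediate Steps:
Mul(Add(-3, Mul(S, -4)), Add(54, -94)) = Mul(Add(-3, Mul(6, -4)), Add(54, -94)) = Mul(Add(-3, -24), -40) = Mul(-27, -40) = 1080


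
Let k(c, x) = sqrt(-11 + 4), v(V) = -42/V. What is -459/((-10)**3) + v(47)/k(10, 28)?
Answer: 459/1000 + 6*I*sqrt(7)/47 ≈ 0.459 + 0.33776*I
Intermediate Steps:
k(c, x) = I*sqrt(7) (k(c, x) = sqrt(-7) = I*sqrt(7))
-459/((-10)**3) + v(47)/k(10, 28) = -459/((-10)**3) + (-42/47)/((I*sqrt(7))) = -459/(-1000) + (-42*1/47)*(-I*sqrt(7)/7) = -459*(-1/1000) - (-6)*I*sqrt(7)/47 = 459/1000 + 6*I*sqrt(7)/47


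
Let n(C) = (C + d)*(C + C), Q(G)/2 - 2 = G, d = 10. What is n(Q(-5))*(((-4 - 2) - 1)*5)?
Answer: 1680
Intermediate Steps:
Q(G) = 4 + 2*G
n(C) = 2*C*(10 + C) (n(C) = (C + 10)*(C + C) = (10 + C)*(2*C) = 2*C*(10 + C))
n(Q(-5))*(((-4 - 2) - 1)*5) = (2*(4 + 2*(-5))*(10 + (4 + 2*(-5))))*(((-4 - 2) - 1)*5) = (2*(4 - 10)*(10 + (4 - 10)))*((-6 - 1)*5) = (2*(-6)*(10 - 6))*(-7*5) = (2*(-6)*4)*(-35) = -48*(-35) = 1680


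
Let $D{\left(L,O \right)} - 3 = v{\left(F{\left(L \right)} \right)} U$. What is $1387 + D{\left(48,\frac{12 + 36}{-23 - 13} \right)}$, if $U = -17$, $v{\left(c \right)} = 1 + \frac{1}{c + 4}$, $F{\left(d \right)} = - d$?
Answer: $\frac{60429}{44} \approx 1373.4$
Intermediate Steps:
$v{\left(c \right)} = 1 + \frac{1}{4 + c}$
$D{\left(L,O \right)} = 3 - \frac{17 \left(5 - L\right)}{4 - L}$ ($D{\left(L,O \right)} = 3 + \frac{5 - L}{4 - L} \left(-17\right) = 3 - \frac{17 \left(5 - L\right)}{4 - L}$)
$1387 + D{\left(48,\frac{12 + 36}{-23 - 13} \right)} = 1387 + \frac{73 - 672}{-4 + 48} = 1387 + \frac{73 - 672}{44} = 1387 + \frac{1}{44} \left(-599\right) = 1387 - \frac{599}{44} = \frac{60429}{44}$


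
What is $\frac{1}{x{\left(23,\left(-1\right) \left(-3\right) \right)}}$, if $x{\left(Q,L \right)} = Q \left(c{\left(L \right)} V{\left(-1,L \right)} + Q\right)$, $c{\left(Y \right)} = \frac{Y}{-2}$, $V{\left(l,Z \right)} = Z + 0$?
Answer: $\frac{2}{851} \approx 0.0023502$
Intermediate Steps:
$V{\left(l,Z \right)} = Z$
$c{\left(Y \right)} = - \frac{Y}{2}$ ($c{\left(Y \right)} = Y \left(- \frac{1}{2}\right) = - \frac{Y}{2}$)
$x{\left(Q,L \right)} = Q \left(Q - \frac{L^{2}}{2}\right)$ ($x{\left(Q,L \right)} = Q \left(- \frac{L}{2} L + Q\right) = Q \left(- \frac{L^{2}}{2} + Q\right) = Q \left(Q - \frac{L^{2}}{2}\right)$)
$\frac{1}{x{\left(23,\left(-1\right) \left(-3\right) \right)}} = \frac{1}{\frac{1}{2} \cdot 23 \left(- \left(\left(-1\right) \left(-3\right)\right)^{2} + 2 \cdot 23\right)} = \frac{1}{\frac{1}{2} \cdot 23 \left(- 3^{2} + 46\right)} = \frac{1}{\frac{1}{2} \cdot 23 \left(\left(-1\right) 9 + 46\right)} = \frac{1}{\frac{1}{2} \cdot 23 \left(-9 + 46\right)} = \frac{1}{\frac{1}{2} \cdot 23 \cdot 37} = \frac{1}{\frac{851}{2}} = \frac{2}{851}$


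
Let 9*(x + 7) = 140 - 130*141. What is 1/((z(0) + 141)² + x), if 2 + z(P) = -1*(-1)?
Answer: 9/158147 ≈ 5.6909e-5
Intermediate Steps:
z(P) = -1 (z(P) = -2 - 1*(-1) = -2 + 1 = -1)
x = -18253/9 (x = -7 + (140 - 130*141)/9 = -7 + (140 - 18330)/9 = -7 + (⅑)*(-18190) = -7 - 18190/9 = -18253/9 ≈ -2028.1)
1/((z(0) + 141)² + x) = 1/((-1 + 141)² - 18253/9) = 1/(140² - 18253/9) = 1/(19600 - 18253/9) = 1/(158147/9) = 9/158147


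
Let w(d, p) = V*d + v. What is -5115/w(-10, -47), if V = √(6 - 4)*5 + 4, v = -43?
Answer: 424545/1889 - 255750*√2/1889 ≈ 33.277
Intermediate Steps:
V = 4 + 5*√2 (V = √2*5 + 4 = 5*√2 + 4 = 4 + 5*√2 ≈ 11.071)
w(d, p) = -43 + d*(4 + 5*√2) (w(d, p) = (4 + 5*√2)*d - 43 = d*(4 + 5*√2) - 43 = -43 + d*(4 + 5*√2))
-5115/w(-10, -47) = -5115/(-43 - 10*(4 + 5*√2)) = -5115/(-43 + (-40 - 50*√2)) = -5115/(-83 - 50*√2)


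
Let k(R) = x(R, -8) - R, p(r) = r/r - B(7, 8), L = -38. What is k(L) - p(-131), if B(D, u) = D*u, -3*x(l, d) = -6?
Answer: 95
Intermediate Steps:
x(l, d) = 2 (x(l, d) = -1/3*(-6) = 2)
p(r) = -55 (p(r) = r/r - 7*8 = 1 - 1*56 = 1 - 56 = -55)
k(R) = 2 - R
k(L) - p(-131) = (2 - 1*(-38)) - 1*(-55) = (2 + 38) + 55 = 40 + 55 = 95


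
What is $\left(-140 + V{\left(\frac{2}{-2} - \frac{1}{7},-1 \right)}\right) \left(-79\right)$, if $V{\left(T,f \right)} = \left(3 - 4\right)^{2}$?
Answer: $10981$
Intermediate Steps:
$V{\left(T,f \right)} = 1$ ($V{\left(T,f \right)} = \left(-1\right)^{2} = 1$)
$\left(-140 + V{\left(\frac{2}{-2} - \frac{1}{7},-1 \right)}\right) \left(-79\right) = \left(-140 + 1\right) \left(-79\right) = \left(-139\right) \left(-79\right) = 10981$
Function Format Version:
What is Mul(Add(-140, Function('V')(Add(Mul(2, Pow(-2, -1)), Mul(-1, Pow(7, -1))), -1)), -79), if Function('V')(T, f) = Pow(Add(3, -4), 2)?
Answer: 10981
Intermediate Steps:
Function('V')(T, f) = 1 (Function('V')(T, f) = Pow(-1, 2) = 1)
Mul(Add(-140, Function('V')(Add(Mul(2, Pow(-2, -1)), Mul(-1, Pow(7, -1))), -1)), -79) = Mul(Add(-140, 1), -79) = Mul(-139, -79) = 10981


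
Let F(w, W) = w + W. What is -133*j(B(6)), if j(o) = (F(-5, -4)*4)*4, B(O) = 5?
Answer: 19152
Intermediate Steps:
F(w, W) = W + w
j(o) = -144 (j(o) = ((-4 - 5)*4)*4 = -9*4*4 = -36*4 = -144)
-133*j(B(6)) = -133*(-144) = 19152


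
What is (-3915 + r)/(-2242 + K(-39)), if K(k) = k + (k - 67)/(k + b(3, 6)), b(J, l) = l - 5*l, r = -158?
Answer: 256599/143597 ≈ 1.7869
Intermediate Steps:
b(J, l) = -4*l
K(k) = k + (-67 + k)/(-24 + k) (K(k) = k + (k - 67)/(k - 4*6) = k + (-67 + k)/(k - 24) = k + (-67 + k)/(-24 + k))
(-3915 + r)/(-2242 + K(-39)) = (-3915 - 158)/(-2242 + (-67 + (-39)² - 23*(-39))/(-24 - 39)) = -4073/(-2242 + (-67 + 1521 + 897)/(-63)) = -4073/(-2242 - 1/63*2351) = -4073/(-2242 - 2351/63) = -4073/(-143597/63) = -4073*(-63/143597) = 256599/143597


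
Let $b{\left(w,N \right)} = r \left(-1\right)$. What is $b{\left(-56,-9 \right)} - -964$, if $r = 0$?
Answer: $964$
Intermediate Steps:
$b{\left(w,N \right)} = 0$ ($b{\left(w,N \right)} = 0 \left(-1\right) = 0$)
$b{\left(-56,-9 \right)} - -964 = 0 - -964 = 0 + 964 = 964$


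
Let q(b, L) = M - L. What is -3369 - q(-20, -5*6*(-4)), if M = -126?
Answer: -3123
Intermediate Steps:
q(b, L) = -126 - L
-3369 - q(-20, -5*6*(-4)) = -3369 - (-126 - (-5*6)*(-4)) = -3369 - (-126 - (-30)*(-4)) = -3369 - (-126 - 1*120) = -3369 - (-126 - 120) = -3369 - 1*(-246) = -3369 + 246 = -3123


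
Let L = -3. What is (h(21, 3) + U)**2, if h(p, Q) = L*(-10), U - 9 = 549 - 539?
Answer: 2401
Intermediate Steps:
U = 19 (U = 9 + (549 - 539) = 9 + 10 = 19)
h(p, Q) = 30 (h(p, Q) = -3*(-10) = 30)
(h(21, 3) + U)**2 = (30 + 19)**2 = 49**2 = 2401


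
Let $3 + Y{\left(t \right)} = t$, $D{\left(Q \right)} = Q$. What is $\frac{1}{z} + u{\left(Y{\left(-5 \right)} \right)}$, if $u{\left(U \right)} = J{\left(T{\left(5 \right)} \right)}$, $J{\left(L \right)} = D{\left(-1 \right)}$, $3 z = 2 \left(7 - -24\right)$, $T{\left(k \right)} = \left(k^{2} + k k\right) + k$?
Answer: $- \frac{59}{62} \approx -0.95161$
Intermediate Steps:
$Y{\left(t \right)} = -3 + t$
$T{\left(k \right)} = k + 2 k^{2}$ ($T{\left(k \right)} = \left(k^{2} + k^{2}\right) + k = 2 k^{2} + k = k + 2 k^{2}$)
$z = \frac{62}{3}$ ($z = \frac{2 \left(7 - -24\right)}{3} = \frac{2 \left(7 + 24\right)}{3} = \frac{2 \cdot 31}{3} = \frac{1}{3} \cdot 62 = \frac{62}{3} \approx 20.667$)
$J{\left(L \right)} = -1$
$u{\left(U \right)} = -1$
$\frac{1}{z} + u{\left(Y{\left(-5 \right)} \right)} = \frac{1}{\frac{62}{3}} - 1 = \frac{3}{62} - 1 = - \frac{59}{62}$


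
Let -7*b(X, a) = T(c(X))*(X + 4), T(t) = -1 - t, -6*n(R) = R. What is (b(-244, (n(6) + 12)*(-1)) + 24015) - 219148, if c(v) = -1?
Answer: -195133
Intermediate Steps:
n(R) = -R/6
b(X, a) = 0 (b(X, a) = -(-1 - 1*(-1))*(X + 4)/7 = -(-1 + 1)*(4 + X)/7 = -0*(4 + X) = -⅐*0 = 0)
(b(-244, (n(6) + 12)*(-1)) + 24015) - 219148 = (0 + 24015) - 219148 = 24015 - 219148 = -195133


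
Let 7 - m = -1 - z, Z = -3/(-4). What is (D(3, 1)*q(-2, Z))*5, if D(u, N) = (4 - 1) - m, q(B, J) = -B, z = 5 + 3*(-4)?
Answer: 20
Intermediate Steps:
Z = ¾ (Z = -3*(-¼) = ¾ ≈ 0.75000)
z = -7 (z = 5 - 12 = -7)
m = 1 (m = 7 - (-1 - 1*(-7)) = 7 - (-1 + 7) = 7 - 1*6 = 7 - 6 = 1)
D(u, N) = 2 (D(u, N) = (4 - 1) - 1*1 = 3 - 1 = 2)
(D(3, 1)*q(-2, Z))*5 = (2*(-1*(-2)))*5 = (2*2)*5 = 4*5 = 20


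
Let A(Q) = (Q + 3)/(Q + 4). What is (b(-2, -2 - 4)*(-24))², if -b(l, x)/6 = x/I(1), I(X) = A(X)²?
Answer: 1822500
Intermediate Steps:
A(Q) = (3 + Q)/(4 + Q)
I(X) = (3 + X)²/(4 + X)² (I(X) = ((3 + X)/(4 + X))² = (3 + X)²/(4 + X)²)
b(l, x) = -75*x/8 (b(l, x) = -6*x/((3 + 1)²/(4 + 1)²) = -6*x/(4²/5²) = -6*x/(16*(1/25)) = -6*x/16/25 = -6*x*25/16 = -75*x/8)
(b(-2, -2 - 4)*(-24))² = (-75*(-2 - 4)/8*(-24))² = (-75/8*(-6)*(-24))² = ((225/4)*(-24))² = (-1350)² = 1822500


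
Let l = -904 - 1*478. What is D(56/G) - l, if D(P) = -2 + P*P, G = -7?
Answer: 1444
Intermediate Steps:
D(P) = -2 + P**2
l = -1382 (l = -904 - 478 = -1382)
D(56/G) - l = (-2 + (56/(-7))**2) - 1*(-1382) = (-2 + (56*(-1/7))**2) + 1382 = (-2 + (-8)**2) + 1382 = (-2 + 64) + 1382 = 62 + 1382 = 1444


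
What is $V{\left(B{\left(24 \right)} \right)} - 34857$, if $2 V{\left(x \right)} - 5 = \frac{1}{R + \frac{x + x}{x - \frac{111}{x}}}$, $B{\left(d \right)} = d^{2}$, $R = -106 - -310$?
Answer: $- \frac{1587580817881}{45548808} \approx -34855.0$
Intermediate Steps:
$R = 204$ ($R = -106 + 310 = 204$)
$V{\left(x \right)} = \frac{5}{2} + \frac{1}{2 \left(204 + \frac{2 x}{x - \frac{111}{x}}\right)}$ ($V{\left(x \right)} = \frac{5}{2} + \frac{1}{2 \left(204 + \frac{x + x}{x - \frac{111}{x}}\right)} = \frac{5}{2} + \frac{1}{2 \left(204 + \frac{2 x}{x - \frac{111}{x}}\right)}$)
$V{\left(B{\left(24 \right)} \right)} - 34857 = \frac{-113331 + 1031 \left(24^{2}\right)^{2}}{4 \left(-11322 + 103 \left(24^{2}\right)^{2}\right)} - 34857 = \frac{-113331 + 1031 \cdot 576^{2}}{4 \left(-11322 + 103 \cdot 576^{2}\right)} - 34857 = \frac{-113331 + 1031 \cdot 331776}{4 \left(-11322 + 103 \cdot 331776\right)} - 34857 = \frac{-113331 + 342061056}{4 \left(-11322 + 34172928\right)} - 34857 = \frac{1}{4} \cdot \frac{1}{34161606} \cdot 341947725 - 34857 = \frac{113982575}{45548808} - 34857 = - \frac{1587580817881}{45548808}$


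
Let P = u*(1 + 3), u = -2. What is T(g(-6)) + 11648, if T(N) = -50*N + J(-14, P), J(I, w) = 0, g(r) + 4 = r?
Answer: 12148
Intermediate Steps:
P = -8 (P = -2*(1 + 3) = -2*4 = -8)
g(r) = -4 + r
T(N) = -50*N (T(N) = -50*N + 0 = -50*N)
T(g(-6)) + 11648 = -50*(-4 - 6) + 11648 = -50*(-10) + 11648 = 500 + 11648 = 12148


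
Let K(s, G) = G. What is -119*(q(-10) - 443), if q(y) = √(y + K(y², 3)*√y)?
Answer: 52717 - 119*√(-10 + 3*I*√10) ≈ 52553.0 - 410.37*I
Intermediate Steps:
q(y) = √(y + 3*√y)
-119*(q(-10) - 443) = -119*(√(-10 + 3*√(-10)) - 443) = -119*(√(-10 + 3*(I*√10)) - 443) = -119*(√(-10 + 3*I*√10) - 443) = -119*(-443 + √(-10 + 3*I*√10)) = 52717 - 119*√(-10 + 3*I*√10)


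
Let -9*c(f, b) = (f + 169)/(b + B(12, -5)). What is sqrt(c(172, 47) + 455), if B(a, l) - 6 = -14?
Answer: 2*sqrt(1553799)/117 ≈ 21.308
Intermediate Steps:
B(a, l) = -8 (B(a, l) = 6 - 14 = -8)
c(f, b) = -(169 + f)/(9*(-8 + b)) (c(f, b) = -(f + 169)/(9*(b - 8)) = -(169 + f)/(9*(-8 + b)))
sqrt(c(172, 47) + 455) = sqrt((-169 - 1*172)/(9*(-8 + 47)) + 455) = sqrt((1/9)*(-169 - 172)/39 + 455) = sqrt((1/9)*(1/39)*(-341) + 455) = sqrt(-341/351 + 455) = sqrt(159364/351) = 2*sqrt(1553799)/117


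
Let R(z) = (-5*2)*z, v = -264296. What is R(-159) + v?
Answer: -262706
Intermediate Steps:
R(z) = -10*z
R(-159) + v = -10*(-159) - 264296 = 1590 - 264296 = -262706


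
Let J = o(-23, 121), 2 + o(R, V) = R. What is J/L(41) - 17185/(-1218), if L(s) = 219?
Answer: 59255/4234 ≈ 13.995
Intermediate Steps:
o(R, V) = -2 + R
J = -25 (J = -2 - 23 = -25)
J/L(41) - 17185/(-1218) = -25/219 - 17185/(-1218) = -25*1/219 - 17185*(-1/1218) = -25/219 + 2455/174 = 59255/4234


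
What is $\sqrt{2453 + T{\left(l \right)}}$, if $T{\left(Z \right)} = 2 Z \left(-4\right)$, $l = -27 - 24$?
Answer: $\sqrt{2861} \approx 53.488$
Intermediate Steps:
$l = -51$
$T{\left(Z \right)} = - 8 Z$
$\sqrt{2453 + T{\left(l \right)}} = \sqrt{2453 - -408} = \sqrt{2453 + 408} = \sqrt{2861}$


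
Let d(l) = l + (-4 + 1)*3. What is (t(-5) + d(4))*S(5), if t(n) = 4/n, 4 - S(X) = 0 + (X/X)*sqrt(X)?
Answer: -116/5 + 29*sqrt(5)/5 ≈ -10.231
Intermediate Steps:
S(X) = 4 - sqrt(X) (S(X) = 4 - (0 + (X/X)*sqrt(X)) = 4 - (0 + 1*sqrt(X)) = 4 - (0 + sqrt(X)) = 4 - sqrt(X))
d(l) = -9 + l (d(l) = l - 3*3 = l - 9 = -9 + l)
(t(-5) + d(4))*S(5) = (4/(-5) + (-9 + 4))*(4 - sqrt(5)) = (4*(-1/5) - 5)*(4 - sqrt(5)) = (-4/5 - 5)*(4 - sqrt(5)) = -29*(4 - sqrt(5))/5 = -116/5 + 29*sqrt(5)/5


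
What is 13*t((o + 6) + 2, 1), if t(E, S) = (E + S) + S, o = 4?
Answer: 182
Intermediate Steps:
t(E, S) = E + 2*S
13*t((o + 6) + 2, 1) = 13*(((4 + 6) + 2) + 2*1) = 13*((10 + 2) + 2) = 13*(12 + 2) = 13*14 = 182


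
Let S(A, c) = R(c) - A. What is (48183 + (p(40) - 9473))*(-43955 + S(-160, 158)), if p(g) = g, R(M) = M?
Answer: -1690933750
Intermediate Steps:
S(A, c) = c - A
(48183 + (p(40) - 9473))*(-43955 + S(-160, 158)) = (48183 + (40 - 9473))*(-43955 + (158 - 1*(-160))) = (48183 - 9433)*(-43955 + (158 + 160)) = 38750*(-43955 + 318) = 38750*(-43637) = -1690933750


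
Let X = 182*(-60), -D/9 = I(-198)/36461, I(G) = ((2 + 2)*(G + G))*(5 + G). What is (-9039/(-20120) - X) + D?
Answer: 7955832136419/733595320 ≈ 10845.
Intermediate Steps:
I(G) = 8*G*(5 + G) (I(G) = (4*(2*G))*(5 + G) = (8*G)*(5 + G) = 8*G*(5 + G))
D = -2751408/36461 (D = -9*8*(-198)*(5 - 198)/36461 = -9*8*(-198)*(-193)/36461 = -2751408/36461 ≈ -75.462)
X = -10920
(-9039/(-20120) - X) + D = (-9039/(-20120) - 1*(-10920)) - 2751408/36461 = (-9039*(-1/20120) + 10920) - 2751408/36461 = (9039/20120 + 10920) - 2751408/36461 = 219719439/20120 - 2751408/36461 = 7955832136419/733595320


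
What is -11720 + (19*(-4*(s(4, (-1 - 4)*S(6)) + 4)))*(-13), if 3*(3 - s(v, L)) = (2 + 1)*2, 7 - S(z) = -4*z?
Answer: -6780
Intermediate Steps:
S(z) = 7 + 4*z (S(z) = 7 - (-4)*z = 7 + 4*z)
s(v, L) = 1 (s(v, L) = 3 - (2 + 1)*2/3 = 3 - 2 = 1)
-11720 + (19*(-4*(s(4, (-1 - 4)*S(6)) + 4)))*(-13) = -11720 + (19*(-4*(1 + 4)))*(-13) = -11720 + (19*(-4*5))*(-13) = -11720 + (19*(-20))*(-13) = -11720 - 380*(-13) = -11720 + 4940 = -6780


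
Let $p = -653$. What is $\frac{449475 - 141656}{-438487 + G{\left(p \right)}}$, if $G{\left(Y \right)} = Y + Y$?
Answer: $- \frac{16201}{23147} \approx -0.69992$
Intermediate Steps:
$G{\left(Y \right)} = 2 Y$
$\frac{449475 - 141656}{-438487 + G{\left(p \right)}} = \frac{449475 - 141656}{-438487 + 2 \left(-653\right)} = \frac{307819}{-438487 - 1306} = \frac{307819}{-439793} = 307819 \left(- \frac{1}{439793}\right) = - \frac{16201}{23147}$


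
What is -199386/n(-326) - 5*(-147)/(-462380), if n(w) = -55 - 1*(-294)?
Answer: -18438454869/22101764 ≈ -834.25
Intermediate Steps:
n(w) = 239 (n(w) = -55 + 294 = 239)
-199386/n(-326) - 5*(-147)/(-462380) = -199386/239 - 5*(-147)/(-462380) = -199386*1/239 + 735*(-1/462380) = -199386/239 - 147/92476 = -18438454869/22101764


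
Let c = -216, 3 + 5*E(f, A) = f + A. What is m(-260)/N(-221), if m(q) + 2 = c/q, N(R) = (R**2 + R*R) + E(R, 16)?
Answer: -38/3173313 ≈ -1.1975e-5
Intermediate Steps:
E(f, A) = -3/5 + A/5 + f/5 (E(f, A) = -3/5 + (f + A)/5 = -3/5 + (A + f)/5 = -3/5 + (A/5 + f/5) = -3/5 + A/5 + f/5)
N(R) = 13/5 + 2*R**2 + R/5 (N(R) = (R**2 + R*R) + (-3/5 + (1/5)*16 + R/5) = (R**2 + R**2) + (-3/5 + 16/5 + R/5) = 2*R**2 + (13/5 + R/5) = 13/5 + 2*R**2 + R/5)
m(q) = -2 - 216/q
m(-260)/N(-221) = (-2 - 216/(-260))/(13/5 + 2*(-221)**2 + (1/5)*(-221)) = (-2 - 216*(-1/260))/(13/5 + 2*48841 - 221/5) = (-2 + 54/65)/(13/5 + 97682 - 221/5) = -76/(65*488202/5) = -76/65*5/488202 = -38/3173313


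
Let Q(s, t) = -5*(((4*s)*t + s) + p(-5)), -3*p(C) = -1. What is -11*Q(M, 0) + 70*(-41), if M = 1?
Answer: -8390/3 ≈ -2796.7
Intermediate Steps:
p(C) = ⅓ (p(C) = -⅓*(-1) = ⅓)
Q(s, t) = -5/3 - 5*s - 20*s*t (Q(s, t) = -5*(((4*s)*t + s) + ⅓) = -5*((4*s*t + s) + ⅓) = -5*((s + 4*s*t) + ⅓) = -5*(⅓ + s + 4*s*t) = -5/3 - 5*s - 20*s*t)
-11*Q(M, 0) + 70*(-41) = -11*(-5/3 - 5*1 - 20*1*0) + 70*(-41) = -11*(-5/3 - 5 + 0) - 2870 = -11*(-20/3) - 2870 = 220/3 - 2870 = -8390/3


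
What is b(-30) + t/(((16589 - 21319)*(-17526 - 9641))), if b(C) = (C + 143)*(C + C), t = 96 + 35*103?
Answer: -871229386099/128499910 ≈ -6780.0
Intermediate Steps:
t = 3701 (t = 96 + 3605 = 3701)
b(C) = 2*C*(143 + C) (b(C) = (143 + C)*(2*C) = 2*C*(143 + C))
b(-30) + t/(((16589 - 21319)*(-17526 - 9641))) = 2*(-30)*(143 - 30) + 3701/(((16589 - 21319)*(-17526 - 9641))) = 2*(-30)*113 + 3701/((-4730*(-27167))) = -6780 + 3701/128499910 = -871229386099/128499910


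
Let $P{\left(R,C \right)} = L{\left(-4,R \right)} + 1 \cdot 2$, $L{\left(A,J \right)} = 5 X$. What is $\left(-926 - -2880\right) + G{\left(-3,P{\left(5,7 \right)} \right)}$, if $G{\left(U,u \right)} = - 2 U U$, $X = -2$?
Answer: $1936$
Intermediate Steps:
$L{\left(A,J \right)} = -10$ ($L{\left(A,J \right)} = 5 \left(-2\right) = -10$)
$P{\left(R,C \right)} = -8$ ($P{\left(R,C \right)} = -10 + 1 \cdot 2 = -10 + 2 = -8$)
$G{\left(U,u \right)} = - 2 U^{2}$
$\left(-926 - -2880\right) + G{\left(-3,P{\left(5,7 \right)} \right)} = \left(-926 - -2880\right) - 2 \left(-3\right)^{2} = \left(-926 + 2880\right) - 18 = 1954 - 18 = 1936$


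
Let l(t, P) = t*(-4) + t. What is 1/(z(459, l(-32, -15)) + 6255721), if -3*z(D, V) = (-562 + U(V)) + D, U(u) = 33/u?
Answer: 32/200184167 ≈ 1.5985e-7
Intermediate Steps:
l(t, P) = -3*t (l(t, P) = -4*t + t = -3*t)
z(D, V) = 562/3 - 11/V - D/3 (z(D, V) = -((-562 + 33/V) + D)/3 = -(-562 + D + 33/V)/3 = 562/3 - 11/V - D/3)
1/(z(459, l(-32, -15)) + 6255721) = 1/((-33 + (-3*(-32))*(562 - 1*459))/(3*((-3*(-32)))) + 6255721) = 1/((⅓)*(-33 + 96*(562 - 459))/96 + 6255721) = 1/((⅓)*(1/96)*(-33 + 96*103) + 6255721) = 1/((⅓)*(1/96)*(-33 + 9888) + 6255721) = 1/((⅓)*(1/96)*9855 + 6255721) = 1/(1095/32 + 6255721) = 1/(200184167/32) = 32/200184167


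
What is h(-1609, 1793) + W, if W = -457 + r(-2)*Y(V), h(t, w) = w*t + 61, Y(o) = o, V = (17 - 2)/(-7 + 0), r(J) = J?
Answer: -20197301/7 ≈ -2.8853e+6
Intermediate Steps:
V = -15/7 (V = 15/(-7) = 15*(-1/7) = -15/7 ≈ -2.1429)
h(t, w) = 61 + t*w (h(t, w) = t*w + 61 = 61 + t*w)
W = -3169/7 (W = -457 - 2*(-15/7) = -457 + 30/7 = -3169/7 ≈ -452.71)
h(-1609, 1793) + W = (61 - 1609*1793) - 3169/7 = (61 - 2884937) - 3169/7 = -2884876 - 3169/7 = -20197301/7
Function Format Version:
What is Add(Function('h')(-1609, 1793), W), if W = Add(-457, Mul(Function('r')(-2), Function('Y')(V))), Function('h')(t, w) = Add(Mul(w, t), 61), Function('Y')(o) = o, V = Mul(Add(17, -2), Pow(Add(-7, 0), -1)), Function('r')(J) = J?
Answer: Rational(-20197301, 7) ≈ -2.8853e+6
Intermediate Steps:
V = Rational(-15, 7) (V = Mul(15, Pow(-7, -1)) = Mul(15, Rational(-1, 7)) = Rational(-15, 7) ≈ -2.1429)
Function('h')(t, w) = Add(61, Mul(t, w)) (Function('h')(t, w) = Add(Mul(t, w), 61) = Add(61, Mul(t, w)))
W = Rational(-3169, 7) (W = Add(-457, Mul(-2, Rational(-15, 7))) = Add(-457, Rational(30, 7)) = Rational(-3169, 7) ≈ -452.71)
Add(Function('h')(-1609, 1793), W) = Add(Add(61, Mul(-1609, 1793)), Rational(-3169, 7)) = Add(Add(61, -2884937), Rational(-3169, 7)) = Add(-2884876, Rational(-3169, 7)) = Rational(-20197301, 7)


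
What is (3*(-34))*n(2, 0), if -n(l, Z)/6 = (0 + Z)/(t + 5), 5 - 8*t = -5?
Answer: 0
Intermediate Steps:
t = 5/4 (t = 5/8 - ⅛*(-5) = 5/8 + 5/8 = 5/4 ≈ 1.2500)
n(l, Z) = -24*Z/25 (n(l, Z) = -6*(0 + Z)/(5/4 + 5) = -6*Z/25/4 = -6*Z*4/25 = -24*Z/25)
(3*(-34))*n(2, 0) = (3*(-34))*(-24/25*0) = -102*0 = 0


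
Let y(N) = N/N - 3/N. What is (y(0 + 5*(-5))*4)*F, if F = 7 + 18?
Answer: 112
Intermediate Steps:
F = 25
y(N) = 1 - 3/N
(y(0 + 5*(-5))*4)*F = (((-3 + (0 + 5*(-5)))/(0 + 5*(-5)))*4)*25 = (((-3 + (0 - 25))/(0 - 25))*4)*25 = (((-3 - 25)/(-25))*4)*25 = (-1/25*(-28)*4)*25 = ((28/25)*4)*25 = (112/25)*25 = 112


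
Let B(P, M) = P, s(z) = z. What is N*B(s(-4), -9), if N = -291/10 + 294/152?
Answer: 10323/95 ≈ 108.66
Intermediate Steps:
N = -10323/380 (N = -291*1/10 + 294*(1/152) = -291/10 + 147/76 = -10323/380 ≈ -27.166)
N*B(s(-4), -9) = -10323/380*(-4) = 10323/95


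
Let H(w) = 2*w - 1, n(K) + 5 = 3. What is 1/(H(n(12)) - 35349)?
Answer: -1/35354 ≈ -2.8285e-5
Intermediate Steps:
n(K) = -2 (n(K) = -5 + 3 = -2)
H(w) = -1 + 2*w
1/(H(n(12)) - 35349) = 1/((-1 + 2*(-2)) - 35349) = 1/((-1 - 4) - 35349) = 1/(-5 - 35349) = 1/(-35354) = -1/35354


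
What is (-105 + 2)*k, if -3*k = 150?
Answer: 5150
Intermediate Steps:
k = -50 (k = -1/3*150 = -50)
(-105 + 2)*k = (-105 + 2)*(-50) = -103*(-50) = 5150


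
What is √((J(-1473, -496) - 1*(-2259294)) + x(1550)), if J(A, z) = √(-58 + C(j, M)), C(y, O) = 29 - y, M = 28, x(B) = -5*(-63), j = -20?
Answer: √(2259609 + 3*I) ≈ 1503.2 + 0.e-3*I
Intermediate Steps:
x(B) = 315
J(A, z) = 3*I (J(A, z) = √(-58 + (29 - 1*(-20))) = √(-58 + (29 + 20)) = √(-58 + 49) = √(-9) = 3*I)
√((J(-1473, -496) - 1*(-2259294)) + x(1550)) = √((3*I - 1*(-2259294)) + 315) = √((3*I + 2259294) + 315) = √((2259294 + 3*I) + 315) = √(2259609 + 3*I)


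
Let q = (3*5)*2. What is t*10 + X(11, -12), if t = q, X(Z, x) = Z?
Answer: 311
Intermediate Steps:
q = 30 (q = 15*2 = 30)
t = 30
t*10 + X(11, -12) = 30*10 + 11 = 300 + 11 = 311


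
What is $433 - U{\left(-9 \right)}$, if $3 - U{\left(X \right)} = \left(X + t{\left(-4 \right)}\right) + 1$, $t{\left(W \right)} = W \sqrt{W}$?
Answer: $422 - 8 i \approx 422.0 - 8.0 i$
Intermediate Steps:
$t{\left(W \right)} = W^{\frac{3}{2}}$
$U{\left(X \right)} = 2 - X + 8 i$ ($U{\left(X \right)} = 3 - \left(\left(X + \left(-4\right)^{\frac{3}{2}}\right) + 1\right) = 3 - \left(\left(X - 8 i\right) + 1\right) = 3 - \left(1 + X - 8 i\right) = 2 - X + 8 i$)
$433 - U{\left(-9 \right)} = 433 - \left(2 - -9 + 8 i\right) = 433 - \left(2 + 9 + 8 i\right) = 433 - \left(11 + 8 i\right) = 422 - 8 i$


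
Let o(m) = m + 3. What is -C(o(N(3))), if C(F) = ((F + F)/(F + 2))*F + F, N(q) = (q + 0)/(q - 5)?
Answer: -39/14 ≈ -2.7857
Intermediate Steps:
N(q) = q/(-5 + q)
o(m) = 3 + m
C(F) = F + 2*F**2/(2 + F) (C(F) = ((2*F)/(2 + F))*F + F = (2*F/(2 + F))*F + F = 2*F**2/(2 + F) + F = F + 2*F**2/(2 + F))
-C(o(N(3))) = -(3 + 3/(-5 + 3))*(2 + 3*(3 + 3/(-5 + 3)))/(2 + (3 + 3/(-5 + 3))) = -(3 + 3/(-2))*(2 + 3*(3 + 3/(-2)))/(2 + (3 + 3/(-2))) = -(3 + 3*(-1/2))*(2 + 3*(3 + 3*(-1/2)))/(2 + (3 + 3*(-1/2))) = -(3 - 3/2)*(2 + 3*(3 - 3/2))/(2 + (3 - 3/2)) = -3*(2 + 3*(3/2))/(2*(2 + 3/2)) = -3*(2 + 9/2)/(2*7/2) = -3*2*13/(2*7*2) = -1*39/14 = -39/14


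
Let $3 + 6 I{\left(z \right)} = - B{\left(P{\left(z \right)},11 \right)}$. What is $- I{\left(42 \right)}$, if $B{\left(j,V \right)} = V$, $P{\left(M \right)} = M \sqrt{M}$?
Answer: $\frac{7}{3} \approx 2.3333$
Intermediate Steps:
$P{\left(M \right)} = M^{\frac{3}{2}}$
$I{\left(z \right)} = - \frac{7}{3}$ ($I{\left(z \right)} = - \frac{1}{2} + \frac{\left(-1\right) 11}{6} = - \frac{1}{2} + \frac{1}{6} \left(-11\right) = - \frac{1}{2} - \frac{11}{6} = - \frac{7}{3}$)
$- I{\left(42 \right)} = \left(-1\right) \left(- \frac{7}{3}\right) = \frac{7}{3}$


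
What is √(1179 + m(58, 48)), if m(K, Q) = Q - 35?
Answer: 2*√298 ≈ 34.525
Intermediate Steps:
m(K, Q) = -35 + Q
√(1179 + m(58, 48)) = √(1179 + (-35 + 48)) = √(1179 + 13) = √1192 = 2*√298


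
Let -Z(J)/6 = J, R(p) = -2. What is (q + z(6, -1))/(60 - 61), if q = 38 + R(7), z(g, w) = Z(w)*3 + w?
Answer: -53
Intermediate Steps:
Z(J) = -6*J
z(g, w) = -17*w (z(g, w) = -6*w*3 + w = -18*w + w = -17*w)
q = 36 (q = 38 - 2 = 36)
(q + z(6, -1))/(60 - 61) = (36 - 17*(-1))/(60 - 61) = (36 + 17)/(-1) = 53*(-1) = -53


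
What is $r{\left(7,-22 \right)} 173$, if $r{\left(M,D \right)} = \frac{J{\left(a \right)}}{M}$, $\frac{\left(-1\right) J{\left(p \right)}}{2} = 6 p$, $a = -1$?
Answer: $\frac{2076}{7} \approx 296.57$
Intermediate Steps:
$J{\left(p \right)} = - 12 p$ ($J{\left(p \right)} = - 2 \cdot 6 p = - 12 p$)
$r{\left(M,D \right)} = \frac{12}{M}$ ($r{\left(M,D \right)} = \frac{\left(-12\right) \left(-1\right)}{M} = \frac{12}{M}$)
$r{\left(7,-22 \right)} 173 = \frac{12}{7} \cdot 173 = \frac{2076}{7}$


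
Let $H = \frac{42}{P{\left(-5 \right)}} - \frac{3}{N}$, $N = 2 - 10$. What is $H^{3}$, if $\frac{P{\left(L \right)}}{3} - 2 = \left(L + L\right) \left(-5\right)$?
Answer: $\frac{300763}{1124864} \approx 0.26738$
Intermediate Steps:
$N = -8$ ($N = 2 - 10 = -8$)
$P{\left(L \right)} = 6 - 30 L$ ($P{\left(L \right)} = 6 + 3 \left(L + L\right) \left(-5\right) = 6 + 3 \cdot 2 L \left(-5\right) = 6 + 3 \left(- 10 L\right) = 6 - 30 L$)
$H = \frac{67}{104}$ ($H = \frac{42}{6 - -150} - \frac{3}{-8} = \frac{42}{6 + 150} - - \frac{3}{8} = \frac{42}{156} + \frac{3}{8} = 42 \cdot \frac{1}{156} + \frac{3}{8} = \frac{7}{26} + \frac{3}{8} = \frac{67}{104} \approx 0.64423$)
$H^{3} = \left(\frac{67}{104}\right)^{3} = \frac{300763}{1124864}$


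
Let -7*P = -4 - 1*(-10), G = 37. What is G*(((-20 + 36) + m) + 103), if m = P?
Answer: 30599/7 ≈ 4371.3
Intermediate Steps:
P = -6/7 (P = -(-4 - 1*(-10))/7 = -(-4 + 10)/7 = -1/7*6 = -6/7 ≈ -0.85714)
m = -6/7 ≈ -0.85714
G*(((-20 + 36) + m) + 103) = 37*(((-20 + 36) - 6/7) + 103) = 37*((16 - 6/7) + 103) = 37*(106/7 + 103) = 37*(827/7) = 30599/7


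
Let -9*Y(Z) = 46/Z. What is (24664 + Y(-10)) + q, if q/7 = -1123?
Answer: 756158/45 ≈ 16804.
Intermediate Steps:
q = -7861 (q = 7*(-1123) = -7861)
Y(Z) = -46/(9*Z)
(24664 + Y(-10)) + q = (24664 - 46/9/(-10)) - 7861 = (24664 - 46/9*(-⅒)) - 7861 = (24664 + 23/45) - 7861 = 1109903/45 - 7861 = 756158/45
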